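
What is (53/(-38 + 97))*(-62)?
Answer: -3286/59 ≈ -55.695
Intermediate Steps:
(53/(-38 + 97))*(-62) = (53/59)*(-62) = -3286/59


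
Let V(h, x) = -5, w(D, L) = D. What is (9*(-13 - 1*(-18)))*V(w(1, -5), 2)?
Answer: -225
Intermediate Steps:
(9*(-13 - 1*(-18)))*V(w(1, -5), 2) = (9*(-13 - 1*(-18)))*(-5) = (9*(-13 + 18))*(-5) = (9*5)*(-5) = 45*(-5) = -225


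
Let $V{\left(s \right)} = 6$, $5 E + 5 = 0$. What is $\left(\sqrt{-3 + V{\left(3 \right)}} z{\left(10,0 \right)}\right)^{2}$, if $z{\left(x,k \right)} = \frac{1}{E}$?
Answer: $3$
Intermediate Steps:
$E = -1$ ($E = -1 + \frac{1}{5} \cdot 0 = -1 + 0 = -1$)
$z{\left(x,k \right)} = -1$ ($z{\left(x,k \right)} = \frac{1}{-1} = -1$)
$\left(\sqrt{-3 + V{\left(3 \right)}} z{\left(10,0 \right)}\right)^{2} = \left(\sqrt{-3 + 6} \left(-1\right)\right)^{2} = \left(\sqrt{3} \left(-1\right)\right)^{2} = \left(- \sqrt{3}\right)^{2} = 3$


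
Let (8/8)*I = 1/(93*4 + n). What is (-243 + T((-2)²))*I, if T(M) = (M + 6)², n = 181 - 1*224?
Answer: -143/329 ≈ -0.43465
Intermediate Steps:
n = -43 (n = 181 - 224 = -43)
T(M) = (6 + M)²
I = 1/329 (I = 1/(93*4 - 43) = 1/(372 - 43) = 1/329 ≈ 0.0030395)
(-243 + T((-2)²))*I = (-243 + (6 + (-2)²)²)*(1/329) = (-243 + (6 + 4)²)*(1/329) = (-243 + 10²)*(1/329) = (-243 + 100)*(1/329) = -143*1/329 = -143/329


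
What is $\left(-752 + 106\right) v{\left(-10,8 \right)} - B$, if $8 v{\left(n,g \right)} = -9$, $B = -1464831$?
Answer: $\frac{5862231}{4} \approx 1.4656 \cdot 10^{6}$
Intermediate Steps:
$v{\left(n,g \right)} = - \frac{9}{8}$ ($v{\left(n,g \right)} = \frac{1}{8} \left(-9\right) = - \frac{9}{8}$)
$\left(-752 + 106\right) v{\left(-10,8 \right)} - B = \left(-752 + 106\right) \left(- \frac{9}{8}\right) - -1464831 = \left(-646\right) \left(- \frac{9}{8}\right) + 1464831 = \frac{2907}{4} + 1464831 = \frac{5862231}{4}$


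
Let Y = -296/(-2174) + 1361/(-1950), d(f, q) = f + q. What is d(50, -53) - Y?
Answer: -5168143/2119650 ≈ -2.4382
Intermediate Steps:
Y = -1190807/2119650 (Y = -296*(-1/2174) + 1361*(-1/1950) = 148/1087 - 1361/1950 = -1190807/2119650 ≈ -0.56179)
d(50, -53) - Y = (50 - 53) - 1*(-1190807/2119650) = -3 + 1190807/2119650 = -5168143/2119650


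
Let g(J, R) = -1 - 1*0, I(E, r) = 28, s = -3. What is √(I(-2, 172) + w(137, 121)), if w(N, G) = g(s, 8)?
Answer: 3*√3 ≈ 5.1962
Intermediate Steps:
g(J, R) = -1 (g(J, R) = -1 + 0 = -1)
w(N, G) = -1
√(I(-2, 172) + w(137, 121)) = √(28 - 1) = √27 = 3*√3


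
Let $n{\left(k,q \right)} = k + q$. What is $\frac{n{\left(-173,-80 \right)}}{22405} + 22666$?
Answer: $\frac{507831477}{22405} \approx 22666.0$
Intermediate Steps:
$\frac{n{\left(-173,-80 \right)}}{22405} + 22666 = \frac{-173 - 80}{22405} + 22666 = \left(-253\right) \frac{1}{22405} + 22666 = - \frac{253}{22405} + 22666 = \frac{507831477}{22405}$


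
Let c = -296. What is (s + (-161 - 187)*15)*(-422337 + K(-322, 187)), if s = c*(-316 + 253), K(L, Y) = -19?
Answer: -5671396368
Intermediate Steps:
s = 18648 (s = -296*(-316 + 253) = -296*(-63) = 18648)
(s + (-161 - 187)*15)*(-422337 + K(-322, 187)) = (18648 + (-161 - 187)*15)*(-422337 - 19) = (18648 - 348*15)*(-422356) = (18648 - 5220)*(-422356) = 13428*(-422356) = -5671396368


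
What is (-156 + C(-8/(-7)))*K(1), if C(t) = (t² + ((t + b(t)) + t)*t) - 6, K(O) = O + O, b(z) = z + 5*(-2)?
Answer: -16484/49 ≈ -336.41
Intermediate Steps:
b(z) = -10 + z (b(z) = z - 10 = -10 + z)
K(O) = 2*O
C(t) = -6 + t² + t*(-10 + 3*t) (C(t) = (t² + ((t + (-10 + t)) + t)*t) - 6 = (t² + ((-10 + 2*t) + t)*t) - 6 = (t² + (-10 + 3*t)*t) - 6 = (t² + t*(-10 + 3*t)) - 6 = -6 + t² + t*(-10 + 3*t))
(-156 + C(-8/(-7)))*K(1) = (-156 + (-6 - (-80)/(-7) + 4*(-8/(-7))²))*(2*1) = (-156 + (-6 - (-80)*(-1)/7 + 4*(-8*(-⅐))²))*2 = (-156 + (-6 - 10*8/7 + 4*(8/7)²))*2 = (-156 + (-6 - 80/7 + 4*(64/49)))*2 = (-156 + (-6 - 80/7 + 256/49))*2 = (-156 - 598/49)*2 = -8242/49*2 = -16484/49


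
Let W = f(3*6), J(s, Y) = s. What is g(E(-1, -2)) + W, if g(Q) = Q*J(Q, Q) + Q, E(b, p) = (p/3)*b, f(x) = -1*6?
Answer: -44/9 ≈ -4.8889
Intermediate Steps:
f(x) = -6
E(b, p) = b*p/3 (E(b, p) = (p*(1/3))*b = (p/3)*b = b*p/3)
W = -6
g(Q) = Q + Q**2 (g(Q) = Q*Q + Q = Q**2 + Q = Q + Q**2)
g(E(-1, -2)) + W = ((1/3)*(-1)*(-2))*(1 + (1/3)*(-1)*(-2)) - 6 = 2*(1 + 2/3)/3 - 6 = (2/3)*(5/3) - 6 = 10/9 - 6 = -44/9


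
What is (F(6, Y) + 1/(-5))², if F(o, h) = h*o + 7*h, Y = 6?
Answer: 151321/25 ≈ 6052.8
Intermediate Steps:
F(o, h) = 7*h + h*o
(F(6, Y) + 1/(-5))² = (6*(7 + 6) + 1/(-5))² = (6*13 - ⅕)² = (78 - ⅕)² = (389/5)² = 151321/25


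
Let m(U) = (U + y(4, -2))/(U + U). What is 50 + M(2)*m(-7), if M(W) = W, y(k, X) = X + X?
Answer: 361/7 ≈ 51.571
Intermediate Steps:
y(k, X) = 2*X
m(U) = (-4 + U)/(2*U) (m(U) = (U + 2*(-2))/(U + U) = (U - 4)/((2*U)) = (-4 + U)*(1/(2*U)) = (-4 + U)/(2*U))
50 + M(2)*m(-7) = 50 + 2*((½)*(-4 - 7)/(-7)) = 50 + 2*((½)*(-⅐)*(-11)) = 50 + 2*(11/14) = 50 + 11/7 = 361/7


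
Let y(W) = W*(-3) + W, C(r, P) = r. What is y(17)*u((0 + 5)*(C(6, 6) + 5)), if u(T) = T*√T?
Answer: -1870*√55 ≈ -13868.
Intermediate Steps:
y(W) = -2*W (y(W) = -3*W + W = -2*W)
u(T) = T^(3/2)
y(17)*u((0 + 5)*(C(6, 6) + 5)) = (-2*17)*((0 + 5)*(6 + 5))^(3/2) = -34*55*√55 = -1870*√55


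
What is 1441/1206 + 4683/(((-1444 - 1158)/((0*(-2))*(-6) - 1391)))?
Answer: 1964924350/784503 ≈ 2504.7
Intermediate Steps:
1441/1206 + 4683/(((-1444 - 1158)/((0*(-2))*(-6) - 1391))) = 1441*(1/1206) + 4683/((-2602/(0*(-6) - 1391))) = 1441/1206 + 4683/((-2602/(0 - 1391))) = 1441/1206 + 4683/((-2602/(-1391))) = 1441/1206 + 4683/((-2602*(-1/1391))) = 1441/1206 + 4683/(2602/1391) = 1441/1206 + 4683*(1391/2602) = 1441/1206 + 6514053/2602 = 1964924350/784503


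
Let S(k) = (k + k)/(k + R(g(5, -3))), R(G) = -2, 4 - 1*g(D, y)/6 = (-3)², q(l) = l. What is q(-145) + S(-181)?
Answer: -26173/183 ≈ -143.02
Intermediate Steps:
g(D, y) = -30 (g(D, y) = 24 - 6*(-3)² = 24 - 6*9 = 24 - 54 = -30)
S(k) = 2*k/(-2 + k) (S(k) = (k + k)/(k - 2) = (2*k)/(-2 + k) = 2*k/(-2 + k))
q(-145) + S(-181) = -145 + 2*(-181)/(-2 - 181) = -145 + 2*(-181)/(-183) = -145 + 2*(-181)*(-1/183) = -145 + 362/183 = -26173/183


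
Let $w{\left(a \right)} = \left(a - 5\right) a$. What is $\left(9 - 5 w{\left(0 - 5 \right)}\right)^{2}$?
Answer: $58081$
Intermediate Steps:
$w{\left(a \right)} = a \left(-5 + a\right)$ ($w{\left(a \right)} = \left(-5 + a\right) a = a \left(-5 + a\right)$)
$\left(9 - 5 w{\left(0 - 5 \right)}\right)^{2} = \left(9 - 5 \left(0 - 5\right) \left(-5 + \left(0 - 5\right)\right)\right)^{2} = \left(9 - 5 \left(- 5 \left(-5 - 5\right)\right)\right)^{2} = \left(9 - 5 \left(\left(-5\right) \left(-10\right)\right)\right)^{2} = \left(9 - 250\right)^{2} = \left(-241\right)^{2} = 58081$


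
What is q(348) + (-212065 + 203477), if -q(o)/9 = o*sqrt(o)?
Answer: -8588 - 6264*sqrt(87) ≈ -67015.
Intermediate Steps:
q(o) = -9*o**(3/2) (q(o) = -9*o*sqrt(o) = -9*o**(3/2))
q(348) + (-212065 + 203477) = -6264*sqrt(87) + (-212065 + 203477) = -6264*sqrt(87) - 8588 = -8588 - 6264*sqrt(87)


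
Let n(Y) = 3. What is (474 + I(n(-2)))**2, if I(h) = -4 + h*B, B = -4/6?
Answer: 219024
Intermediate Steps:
B = -2/3 (B = -4*1/6 = -2/3 ≈ -0.66667)
I(h) = -4 - 2*h/3 (I(h) = -4 + h*(-2/3) = -4 - 2*h/3)
(474 + I(n(-2)))**2 = (474 + (-4 - 2/3*3))**2 = (474 + (-4 - 2))**2 = (474 - 6)**2 = 468**2 = 219024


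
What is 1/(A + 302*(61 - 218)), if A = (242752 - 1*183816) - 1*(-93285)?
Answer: 1/104807 ≈ 9.5413e-6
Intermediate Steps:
A = 152221 (A = (242752 - 183816) + 93285 = 58936 + 93285 = 152221)
1/(A + 302*(61 - 218)) = 1/(152221 + 302*(61 - 218)) = 1/(152221 + 302*(-157)) = 1/(152221 - 47414) = 1/104807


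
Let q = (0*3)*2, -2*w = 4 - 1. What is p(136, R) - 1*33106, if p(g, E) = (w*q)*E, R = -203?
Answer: -33106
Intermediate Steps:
w = -3/2 (w = -(4 - 1)/2 = -½*3 = -3/2 ≈ -1.5000)
q = 0 (q = 0*2 = 0)
p(g, E) = 0 (p(g, E) = (-3/2*0)*E = 0*E = 0)
p(136, R) - 1*33106 = 0 - 1*33106 = 0 - 33106 = -33106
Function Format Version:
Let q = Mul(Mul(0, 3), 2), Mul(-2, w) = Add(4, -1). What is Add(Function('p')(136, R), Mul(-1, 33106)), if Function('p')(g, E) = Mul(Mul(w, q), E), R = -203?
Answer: -33106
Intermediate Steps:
w = Rational(-3, 2) (w = Mul(Rational(-1, 2), Add(4, -1)) = Mul(Rational(-1, 2), 3) = Rational(-3, 2) ≈ -1.5000)
q = 0 (q = Mul(0, 2) = 0)
Function('p')(g, E) = 0 (Function('p')(g, E) = Mul(Mul(Rational(-3, 2), 0), E) = Mul(0, E) = 0)
Add(Function('p')(136, R), Mul(-1, 33106)) = Add(0, Mul(-1, 33106)) = Add(0, -33106) = -33106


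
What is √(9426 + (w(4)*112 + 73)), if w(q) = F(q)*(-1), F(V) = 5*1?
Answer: √8939 ≈ 94.546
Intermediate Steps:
F(V) = 5
w(q) = -5 (w(q) = 5*(-1) = -5)
√(9426 + (w(4)*112 + 73)) = √(9426 + (-5*112 + 73)) = √(9426 + (-560 + 73)) = √(9426 - 487) = √8939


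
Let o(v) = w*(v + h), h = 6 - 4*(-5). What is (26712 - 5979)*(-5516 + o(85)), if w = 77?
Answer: 62841723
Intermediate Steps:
h = 26 (h = 6 + 20 = 26)
o(v) = 2002 + 77*v (o(v) = 77*(v + 26) = 77*(26 + v) = 2002 + 77*v)
(26712 - 5979)*(-5516 + o(85)) = (26712 - 5979)*(-5516 + (2002 + 77*85)) = 20733*(-5516 + (2002 + 6545)) = 20733*(-5516 + 8547) = 20733*3031 = 62841723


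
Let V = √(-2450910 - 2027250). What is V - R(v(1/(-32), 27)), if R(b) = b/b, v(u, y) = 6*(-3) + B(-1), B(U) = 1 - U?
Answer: -1 + 4*I*√279885 ≈ -1.0 + 2116.2*I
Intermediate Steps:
v(u, y) = -16 (v(u, y) = 6*(-3) + (1 - 1*(-1)) = -18 + (1 + 1) = -18 + 2 = -16)
R(b) = 1
V = 4*I*√279885 (V = √(-4478160) = 4*I*√279885 ≈ 2116.2*I)
V - R(v(1/(-32), 27)) = 4*I*√279885 - 1*1 = 4*I*√279885 - 1 = -1 + 4*I*√279885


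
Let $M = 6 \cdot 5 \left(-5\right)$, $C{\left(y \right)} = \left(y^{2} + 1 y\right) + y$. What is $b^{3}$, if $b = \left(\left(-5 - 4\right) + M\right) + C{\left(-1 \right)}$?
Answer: $-4096000$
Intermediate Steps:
$C{\left(y \right)} = y^{2} + 2 y$ ($C{\left(y \right)} = \left(y^{2} + y\right) + y = \left(y + y^{2}\right) + y = y^{2} + 2 y$)
$M = -150$ ($M = 30 \left(-5\right) = -150$)
$b = -160$ ($b = \left(\left(-5 - 4\right) - 150\right) - \left(2 - 1\right) = \left(-9 - 150\right) - 1 = -159 - 1 = -160$)
$b^{3} = \left(-160\right)^{3} = -4096000$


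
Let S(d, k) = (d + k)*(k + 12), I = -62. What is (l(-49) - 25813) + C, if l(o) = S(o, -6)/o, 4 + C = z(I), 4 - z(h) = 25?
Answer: -1265732/49 ≈ -25831.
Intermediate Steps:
z(h) = -21 (z(h) = 4 - 1*25 = 4 - 25 = -21)
S(d, k) = (12 + k)*(d + k) (S(d, k) = (d + k)*(12 + k) = (12 + k)*(d + k))
C = -25 (C = -4 - 21 = -25)
l(o) = (-36 + 6*o)/o (l(o) = ((-6)² + 12*o + 12*(-6) + o*(-6))/o = (36 + 12*o - 72 - 6*o)/o = (-36 + 6*o)/o)
(l(-49) - 25813) + C = ((6 - 36/(-49)) - 25813) - 25 = ((6 - 36*(-1/49)) - 25813) - 25 = ((6 + 36/49) - 25813) - 25 = (330/49 - 25813) - 25 = -1264507/49 - 25 = -1265732/49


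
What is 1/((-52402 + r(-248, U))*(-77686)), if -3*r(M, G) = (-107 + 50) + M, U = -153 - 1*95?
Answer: 3/12189011086 ≈ 2.4612e-10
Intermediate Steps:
U = -248 (U = -153 - 95 = -248)
r(M, G) = 19 - M/3 (r(M, G) = -((-107 + 50) + M)/3 = -(-57 + M)/3 = 19 - M/3)
1/((-52402 + r(-248, U))*(-77686)) = 1/((-52402 + (19 - ⅓*(-248)))*(-77686)) = -1/77686/(-52402 + (19 + 248/3)) = -1/77686/(-52402 + 305/3) = -1/77686/(-156901/3) = -3/156901*(-1/77686) = 3/12189011086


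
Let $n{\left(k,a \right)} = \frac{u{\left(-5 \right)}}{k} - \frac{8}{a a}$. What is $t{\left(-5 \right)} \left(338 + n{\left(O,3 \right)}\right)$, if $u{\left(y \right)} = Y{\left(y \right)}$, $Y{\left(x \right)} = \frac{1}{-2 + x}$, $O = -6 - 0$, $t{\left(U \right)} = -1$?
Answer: $- \frac{42479}{126} \approx -337.13$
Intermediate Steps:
$O = -6$ ($O = -6 + 0 = -6$)
$u{\left(y \right)} = \frac{1}{-2 + y}$
$n{\left(k,a \right)} = - \frac{8}{a^{2}} - \frac{1}{7 k}$ ($n{\left(k,a \right)} = \frac{1}{\left(-2 - 5\right) k} - \frac{8}{a a} = \frac{1}{\left(-7\right) k} - \frac{8}{a^{2}} = - \frac{1}{7 k} - \frac{8}{a^{2}} = - \frac{8}{a^{2}} - \frac{1}{7 k}$)
$t{\left(-5 \right)} \left(338 + n{\left(O,3 \right)}\right) = - (338 - \left(- \frac{1}{42} + \frac{8}{9}\right)) = - (338 - \frac{109}{126}) = \left(-1\right) \frac{42479}{126} = - \frac{42479}{126}$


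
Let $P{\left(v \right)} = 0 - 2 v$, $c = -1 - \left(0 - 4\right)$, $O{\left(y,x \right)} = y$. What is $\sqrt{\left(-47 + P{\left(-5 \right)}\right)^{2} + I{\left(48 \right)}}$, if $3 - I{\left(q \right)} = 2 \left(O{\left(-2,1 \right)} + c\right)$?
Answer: $\sqrt{1370} \approx 37.013$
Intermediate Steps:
$c = 3$ ($c = -1 - -4 = -1 + 4 = 3$)
$I{\left(q \right)} = 1$ ($I{\left(q \right)} = 3 - 2 \left(-2 + 3\right) = 3 - 2 \cdot 1 = 3 - 2 = 1$)
$P{\left(v \right)} = - 2 v$
$\sqrt{\left(-47 + P{\left(-5 \right)}\right)^{2} + I{\left(48 \right)}} = \sqrt{\left(-47 - -10\right)^{2} + 1} = \sqrt{\left(-47 + 10\right)^{2} + 1} = \sqrt{\left(-37\right)^{2} + 1} = \sqrt{1369 + 1} = \sqrt{1370}$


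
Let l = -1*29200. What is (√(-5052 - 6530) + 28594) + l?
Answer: -606 + I*√11582 ≈ -606.0 + 107.62*I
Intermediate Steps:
l = -29200
(√(-5052 - 6530) + 28594) + l = (√(-5052 - 6530) + 28594) - 29200 = (√(-11582) + 28594) - 29200 = (I*√11582 + 28594) - 29200 = (28594 + I*√11582) - 29200 = -606 + I*√11582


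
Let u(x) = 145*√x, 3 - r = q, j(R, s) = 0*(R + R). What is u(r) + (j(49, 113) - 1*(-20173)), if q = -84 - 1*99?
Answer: 20173 + 145*√186 ≈ 22151.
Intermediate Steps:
j(R, s) = 0 (j(R, s) = 0*(2*R) = 0)
q = -183 (q = -84 - 99 = -183)
r = 186 (r = 3 - 1*(-183) = 3 + 183 = 186)
u(r) + (j(49, 113) - 1*(-20173)) = 145*√186 + (0 - 1*(-20173)) = 145*√186 + (0 + 20173) = 145*√186 + 20173 = 20173 + 145*√186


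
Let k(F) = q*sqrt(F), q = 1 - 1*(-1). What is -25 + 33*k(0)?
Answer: -25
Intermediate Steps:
q = 2 (q = 1 + 1 = 2)
k(F) = 2*sqrt(F)
-25 + 33*k(0) = -25 + 33*(2*sqrt(0)) = -25 + 33*(2*0) = -25 + 33*0 = -25 + 0 = -25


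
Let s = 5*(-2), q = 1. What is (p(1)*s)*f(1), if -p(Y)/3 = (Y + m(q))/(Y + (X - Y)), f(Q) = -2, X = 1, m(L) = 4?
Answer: -300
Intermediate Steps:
s = -10
p(Y) = -12 - 3*Y (p(Y) = -3*(Y + 4)/(Y + (1 - Y)) = -3*(4 + Y)/1 = -3*(4 + Y) = -12 - 3*Y)
(p(1)*s)*f(1) = ((-12 - 3*1)*(-10))*(-2) = ((-12 - 3)*(-10))*(-2) = -15*(-10)*(-2) = 150*(-2) = -300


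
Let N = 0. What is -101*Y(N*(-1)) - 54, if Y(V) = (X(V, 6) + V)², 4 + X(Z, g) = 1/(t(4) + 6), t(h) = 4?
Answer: -159021/100 ≈ -1590.2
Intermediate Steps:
X(Z, g) = -39/10 (X(Z, g) = -4 + 1/(4 + 6) = -4 + 1/10 = -4 + ⅒ = -39/10)
Y(V) = (-39/10 + V)²
-101*Y(N*(-1)) - 54 = -101*(-39 + 10*(0*(-1)))²/100 - 54 = -101*(-39 + 10*0)²/100 - 54 = -101*(-39 + 0)²/100 - 54 = -101*(-39)²/100 - 54 = -101*1521/100 - 54 = -153621/100 - 54 = -159021/100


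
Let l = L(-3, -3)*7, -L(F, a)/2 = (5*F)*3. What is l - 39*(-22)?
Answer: 1488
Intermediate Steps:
L(F, a) = -30*F (L(F, a) = -2*5*F*3 = -30*F)
l = 630 (l = -30*(-3)*7 = 90*7 = 630)
l - 39*(-22) = 630 - 39*(-22) = 630 + 858 = 1488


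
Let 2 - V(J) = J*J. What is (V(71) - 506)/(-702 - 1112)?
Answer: 5545/1814 ≈ 3.0568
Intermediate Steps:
V(J) = 2 - J² (V(J) = 2 - J*J = 2 - J²)
(V(71) - 506)/(-702 - 1112) = ((2 - 1*71²) - 506)/(-702 - 1112) = ((2 - 1*5041) - 506)/(-1814) = ((2 - 5041) - 506)*(-1/1814) = (-5039 - 506)*(-1/1814) = -5545*(-1/1814) = 5545/1814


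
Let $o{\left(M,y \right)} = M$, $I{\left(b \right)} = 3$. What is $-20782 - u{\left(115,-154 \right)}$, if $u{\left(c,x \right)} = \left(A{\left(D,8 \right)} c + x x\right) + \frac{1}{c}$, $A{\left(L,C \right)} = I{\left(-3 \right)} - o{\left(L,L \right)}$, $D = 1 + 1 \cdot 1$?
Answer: $- \frac{5130496}{115} \approx -44613.0$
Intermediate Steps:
$D = 2$ ($D = 1 + 1 = 2$)
$A{\left(L,C \right)} = 3 - L$
$u{\left(c,x \right)} = c + \frac{1}{c} + x^{2}$ ($u{\left(c,x \right)} = \left(\left(3 - 2\right) c + x x\right) + \frac{1}{c} = \left(\left(3 - 2\right) c + x^{2}\right) + \frac{1}{c} = \left(1 c + x^{2}\right) + \frac{1}{c} = \left(c + x^{2}\right) + \frac{1}{c} = c + \frac{1}{c} + x^{2}$)
$-20782 - u{\left(115,-154 \right)} = -20782 - \left(115 + \frac{1}{115} + \left(-154\right)^{2}\right) = -20782 - \left(115 + \frac{1}{115} + 23716\right) = -20782 - \frac{2740566}{115} = - \frac{5130496}{115}$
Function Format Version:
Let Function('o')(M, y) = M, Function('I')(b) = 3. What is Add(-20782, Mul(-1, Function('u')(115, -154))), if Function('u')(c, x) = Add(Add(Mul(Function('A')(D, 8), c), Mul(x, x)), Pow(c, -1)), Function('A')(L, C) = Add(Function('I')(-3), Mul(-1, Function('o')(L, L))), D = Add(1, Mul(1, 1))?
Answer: Rational(-5130496, 115) ≈ -44613.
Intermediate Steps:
D = 2 (D = Add(1, 1) = 2)
Function('A')(L, C) = Add(3, Mul(-1, L))
Function('u')(c, x) = Add(c, Pow(c, -1), Pow(x, 2)) (Function('u')(c, x) = Add(Add(Mul(Add(3, Mul(-1, 2)), c), Mul(x, x)), Pow(c, -1)) = Add(Add(Mul(Add(3, -2), c), Pow(x, 2)), Pow(c, -1)) = Add(Add(Mul(1, c), Pow(x, 2)), Pow(c, -1)) = Add(Add(c, Pow(x, 2)), Pow(c, -1)) = Add(c, Pow(c, -1), Pow(x, 2)))
Add(-20782, Mul(-1, Function('u')(115, -154))) = Add(-20782, Mul(-1, Add(115, Pow(115, -1), Pow(-154, 2)))) = Add(-20782, Mul(-1, Add(115, Rational(1, 115), 23716))) = Add(-20782, Mul(-1, Rational(2740566, 115))) = Add(-20782, Rational(-2740566, 115)) = Rational(-5130496, 115)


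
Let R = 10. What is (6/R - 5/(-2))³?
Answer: 29791/1000 ≈ 29.791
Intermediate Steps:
(6/R - 5/(-2))³ = (6/10 - 5/(-2))³ = (6*(⅒) - 5*(-½))³ = (⅗ + 5/2)³ = (31/10)³ = 29791/1000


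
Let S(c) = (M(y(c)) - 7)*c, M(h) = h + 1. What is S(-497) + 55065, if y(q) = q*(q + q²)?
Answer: 60890740655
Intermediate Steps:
M(h) = 1 + h
S(c) = c*(-6 + c²*(1 + c)) (S(c) = ((1 + c²*(1 + c)) - 7)*c = (-6 + c²*(1 + c))*c = c*(-6 + c²*(1 + c)))
S(-497) + 55065 = -497*(-6 + (-497)²*(1 - 497)) + 55065 = -497*(-6 + 247009*(-496)) + 55065 = -497*(-6 - 122516464) + 55065 = -497*(-122516470) + 55065 = 60890685590 + 55065 = 60890740655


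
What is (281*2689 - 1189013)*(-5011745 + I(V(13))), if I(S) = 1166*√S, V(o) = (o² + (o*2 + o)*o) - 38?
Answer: 2172110329980 - 505349064*√638 ≈ 2.1593e+12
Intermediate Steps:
V(o) = -38 + 4*o² (V(o) = (o² + (2*o + o)*o) - 38 = (o² + (3*o)*o) - 38 = (o² + 3*o²) - 38 = 4*o² - 38 = -38 + 4*o²)
(281*2689 - 1189013)*(-5011745 + I(V(13))) = (281*2689 - 1189013)*(-5011745 + 1166*√(-38 + 4*13²)) = (755609 - 1189013)*(-5011745 + 1166*√(-38 + 4*169)) = -433404*(-5011745 + 1166*√(-38 + 676)) = -433404*(-5011745 + 1166*√638) = 2172110329980 - 505349064*√638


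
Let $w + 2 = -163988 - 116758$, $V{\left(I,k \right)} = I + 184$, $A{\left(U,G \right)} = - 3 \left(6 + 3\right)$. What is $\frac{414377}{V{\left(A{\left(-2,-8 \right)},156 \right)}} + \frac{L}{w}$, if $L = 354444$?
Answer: $\frac{29069966572}{11019359} \approx 2638.1$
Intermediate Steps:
$A{\left(U,G \right)} = -27$ ($A{\left(U,G \right)} = \left(-3\right) 9 = -27$)
$V{\left(I,k \right)} = 184 + I$
$w = -280748$ ($w = -2 - 280746 = -280748$)
$\frac{414377}{V{\left(A{\left(-2,-8 \right)},156 \right)}} + \frac{L}{w} = \frac{414377}{184 - 27} + \frac{354444}{-280748} = \frac{414377}{157} + 354444 \left(- \frac{1}{280748}\right) = 414377 \cdot \frac{1}{157} - \frac{88611}{70187} = \frac{414377}{157} - \frac{88611}{70187} = \frac{29069966572}{11019359}$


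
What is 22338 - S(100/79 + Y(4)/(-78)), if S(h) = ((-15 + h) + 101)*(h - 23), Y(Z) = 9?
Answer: 102275800761/4218916 ≈ 24242.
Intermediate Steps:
S(h) = (-23 + h)*(86 + h) (S(h) = (86 + h)*(-23 + h) = (-23 + h)*(86 + h))
22338 - S(100/79 + Y(4)/(-78)) = 22338 - (-1978 + (100/79 + 9/(-78))² + 63*(100/79 + 9/(-78))) = 22338 - (-1978 + (100*(1/79) + 9*(-1/78))² + 63*(100*(1/79) + 9*(-1/78))) = 22338 - (-1978 + (100/79 - 3/26)² + 63*(100/79 - 3/26)) = 22338 - (-1978 + (2363/2054)² + 63*(2363/2054)) = 22338 - (-1978 + 5583769/4218916 + 148869/2054) = 22338 - 1*(-8033655153/4218916) = 22338 + 8033655153/4218916 = 102275800761/4218916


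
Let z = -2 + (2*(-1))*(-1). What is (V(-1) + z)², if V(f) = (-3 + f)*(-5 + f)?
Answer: 576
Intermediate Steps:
z = 0 (z = -2 - 2*(-1) = -2 + 2 = 0)
V(f) = (-5 + f)*(-3 + f)
(V(-1) + z)² = ((15 + (-1)² - 8*(-1)) + 0)² = ((15 + 1 + 8) + 0)² = (24 + 0)² = 24² = 576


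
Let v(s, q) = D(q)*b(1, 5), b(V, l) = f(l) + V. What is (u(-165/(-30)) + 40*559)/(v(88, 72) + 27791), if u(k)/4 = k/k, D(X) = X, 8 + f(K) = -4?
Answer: 22364/26999 ≈ 0.82833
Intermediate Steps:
f(K) = -12 (f(K) = -8 - 4 = -12)
b(V, l) = -12 + V
v(s, q) = -11*q (v(s, q) = q*(-12 + 1) = q*(-11) = -11*q)
u(k) = 4 (u(k) = 4*(k/k) = 4*1 = 4)
(u(-165/(-30)) + 40*559)/(v(88, 72) + 27791) = (4 + 40*559)/(-11*72 + 27791) = (4 + 22360)/(-792 + 27791) = 22364/26999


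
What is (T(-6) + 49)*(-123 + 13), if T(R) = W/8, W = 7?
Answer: -21945/4 ≈ -5486.3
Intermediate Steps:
T(R) = 7/8
(T(-6) + 49)*(-123 + 13) = (7/8 + 49)*(-123 + 13) = (399/8)*(-110) = -21945/4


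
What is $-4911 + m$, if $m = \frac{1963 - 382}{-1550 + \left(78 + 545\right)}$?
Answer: $- \frac{1518026}{309} \approx -4912.7$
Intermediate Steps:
$m = - \frac{527}{309}$ ($m = \frac{1581}{-1550 + 623} = \frac{1581}{-927} = 1581 \left(- \frac{1}{927}\right) = - \frac{527}{309} \approx -1.7055$)
$-4911 + m = -4911 - \frac{527}{309} = - \frac{1518026}{309}$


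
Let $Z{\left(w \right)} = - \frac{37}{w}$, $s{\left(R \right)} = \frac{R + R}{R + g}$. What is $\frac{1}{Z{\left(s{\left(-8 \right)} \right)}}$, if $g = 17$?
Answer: $\frac{16}{333} \approx 0.048048$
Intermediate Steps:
$s{\left(R \right)} = \frac{2 R}{17 + R}$ ($s{\left(R \right)} = \frac{R + R}{R + 17} = \frac{2 R}{17 + R}$)
$\frac{1}{Z{\left(s{\left(-8 \right)} \right)}} = \frac{1}{\left(-37\right) \frac{1}{2 \left(-8\right) \frac{1}{17 - 8}}} = \frac{1}{\left(-37\right) \frac{1}{2 \left(-8\right) \frac{1}{9}}} = \frac{1}{\left(-37\right) \frac{1}{- \frac{16}{9}}} = \frac{1}{\left(-37\right) \left(- \frac{9}{16}\right)} = \frac{1}{\frac{333}{16}} = \frac{16}{333}$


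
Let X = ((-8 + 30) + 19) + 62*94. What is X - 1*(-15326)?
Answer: 21195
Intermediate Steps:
X = 5869 (X = (22 + 19) + 5828 = 41 + 5828 = 5869)
X - 1*(-15326) = 5869 - 1*(-15326) = 5869 + 15326 = 21195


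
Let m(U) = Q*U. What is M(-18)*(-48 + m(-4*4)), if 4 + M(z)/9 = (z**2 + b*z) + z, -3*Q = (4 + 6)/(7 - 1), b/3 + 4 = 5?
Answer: -87296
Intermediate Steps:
b = 3 (b = -12 + 3*5 = -12 + 15 = 3)
Q = -5/9 (Q = -(4 + 6)/(3*(7 - 1)) = -10/(3*6) = -1/3*5/3 = -5/9 ≈ -0.55556)
M(z) = -36 + 9*z**2 + 36*z (M(z) = -36 + 9*((z**2 + 3*z) + z) = -36 + 9*(z**2 + 4*z) = -36 + (9*z**2 + 36*z) = -36 + 9*z**2 + 36*z)
m(U) = -5*U/9
M(-18)*(-48 + m(-4*4)) = (-36 + 9*(-18)**2 + 36*(-18))*(-48 - (-20)*4/9) = (-36 + 9*324 - 648)*(-48 - 5/9*(-16)) = (-36 + 2916 - 648)*(-48 + 80/9) = 2232*(-352/9) = -87296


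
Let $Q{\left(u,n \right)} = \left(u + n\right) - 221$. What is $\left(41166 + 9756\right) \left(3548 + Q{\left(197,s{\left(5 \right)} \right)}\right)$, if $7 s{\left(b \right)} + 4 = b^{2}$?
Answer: $179601894$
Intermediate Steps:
$s{\left(b \right)} = - \frac{4}{7} + \frac{b^{2}}{7}$
$Q{\left(u,n \right)} = -221 + n + u$ ($Q{\left(u,n \right)} = \left(n + u\right) - 221 = -221 + n + u$)
$\left(41166 + 9756\right) \left(3548 + Q{\left(197,s{\left(5 \right)} \right)}\right) = \left(41166 + 9756\right) \left(3548 - \left(\frac{172}{7} - \frac{25}{7}\right)\right) = 50922 \left(3548 + \left(-221 + \left(- \frac{4}{7} + \frac{1}{7} \cdot 25\right) + 197\right)\right) = 50922 \left(3548 + \left(-221 + \left(- \frac{4}{7} + \frac{25}{7}\right) + 197\right)\right) = 50922 \left(3548 + \left(-221 + 3 + 197\right)\right) = 50922 \left(3548 - 21\right) = 50922 \cdot 3527 = 179601894$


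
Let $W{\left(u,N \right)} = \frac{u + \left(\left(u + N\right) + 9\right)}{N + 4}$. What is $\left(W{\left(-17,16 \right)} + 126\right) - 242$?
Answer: $- \frac{2329}{20} \approx -116.45$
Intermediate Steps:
$W{\left(u,N \right)} = \frac{9 + N + 2 u}{4 + N}$ ($W{\left(u,N \right)} = \frac{u + \left(\left(N + u\right) + 9\right)}{4 + N} = \frac{u + \left(9 + N + u\right)}{4 + N} = \frac{9 + N + 2 u}{4 + N}$)
$\left(W{\left(-17,16 \right)} + 126\right) - 242 = \left(\frac{9 + 16 + 2 \left(-17\right)}{4 + 16} + 126\right) - 242 = \left(\frac{9 + 16 - 34}{20} + 126\right) - 242 = \left(\frac{1}{20} \left(-9\right) + 126\right) - 242 = \left(- \frac{9}{20} + 126\right) - 242 = \frac{2511}{20} - 242 = - \frac{2329}{20}$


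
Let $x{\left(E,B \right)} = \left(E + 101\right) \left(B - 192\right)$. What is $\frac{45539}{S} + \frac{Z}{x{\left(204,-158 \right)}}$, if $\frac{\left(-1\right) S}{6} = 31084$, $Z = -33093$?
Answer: $\frac{655344311}{9954651000} \approx 0.065833$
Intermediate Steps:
$S = -186504$ ($S = \left(-6\right) 31084 = -186504$)
$x{\left(E,B \right)} = \left(-192 + B\right) \left(101 + E\right)$ ($x{\left(E,B \right)} = \left(101 + E\right) \left(-192 + B\right) = \left(-192 + B\right) \left(101 + E\right)$)
$\frac{45539}{S} + \frac{Z}{x{\left(204,-158 \right)}} = \frac{45539}{-186504} - \frac{33093}{-19392 - 39168 + 101 \left(-158\right) - 32232} = 45539 \left(- \frac{1}{186504}\right) - \frac{33093}{-19392 - 39168 - 15958 - 32232} = - \frac{45539}{186504} - \frac{33093}{-106750} = - \frac{45539}{186504} - - \frac{33093}{106750} = - \frac{45539}{186504} + \frac{33093}{106750} = \frac{655344311}{9954651000}$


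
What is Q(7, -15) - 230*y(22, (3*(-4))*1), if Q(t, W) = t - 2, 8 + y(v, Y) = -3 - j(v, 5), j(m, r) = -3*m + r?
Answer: -11495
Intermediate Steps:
j(m, r) = r - 3*m
y(v, Y) = -16 + 3*v (y(v, Y) = -8 + (-3 - (5 - 3*v)) = -8 + (-3 + (-5 + 3*v)) = -8 + (-8 + 3*v) = -16 + 3*v)
Q(t, W) = -2 + t
Q(7, -15) - 230*y(22, (3*(-4))*1) = (-2 + 7) - 230*(-16 + 3*22) = 5 - 230*(-16 + 66) = 5 - 230*50 = 5 - 11500 = -11495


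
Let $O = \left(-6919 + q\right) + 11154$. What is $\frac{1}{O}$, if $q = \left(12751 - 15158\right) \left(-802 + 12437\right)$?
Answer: $- \frac{1}{28001210} \approx -3.5713 \cdot 10^{-8}$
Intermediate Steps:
$q = -28005445$ ($q = \left(-2407\right) 11635 = -28005445$)
$O = -28001210$ ($O = \left(-6919 - 28005445\right) + 11154 = -28012364 + 11154 = -28001210$)
$\frac{1}{O} = \frac{1}{-28001210} = - \frac{1}{28001210}$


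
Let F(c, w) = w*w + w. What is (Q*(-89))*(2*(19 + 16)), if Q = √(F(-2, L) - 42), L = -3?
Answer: -37380*I ≈ -37380.0*I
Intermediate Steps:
F(c, w) = w + w² (F(c, w) = w² + w = w + w²)
Q = 6*I (Q = √(-3*(1 - 3) - 42) = √(-3*(-2) - 42) = √(6 - 42) = √(-36) = 6*I ≈ 6.0*I)
(Q*(-89))*(2*(19 + 16)) = ((6*I)*(-89))*(2*(19 + 16)) = (-534*I)*(2*35) = -534*I*70 = -37380*I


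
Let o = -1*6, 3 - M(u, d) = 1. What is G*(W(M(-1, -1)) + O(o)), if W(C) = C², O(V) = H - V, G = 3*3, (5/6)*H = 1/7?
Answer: 3204/35 ≈ 91.543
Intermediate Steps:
M(u, d) = 2 (M(u, d) = 3 - 1*1 = 3 - 1 = 2)
o = -6
H = 6/35 (H = (6/5)/7 = (6/5)*(⅐) = 6/35 ≈ 0.17143)
G = 9
O(V) = 6/35 - V
G*(W(M(-1, -1)) + O(o)) = 9*(2² + (6/35 - 1*(-6))) = 9*(4 + (6/35 + 6)) = 9*(4 + 216/35) = 9*(356/35) = 3204/35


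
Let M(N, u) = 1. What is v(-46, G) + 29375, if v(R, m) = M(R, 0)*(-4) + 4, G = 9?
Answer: 29375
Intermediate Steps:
v(R, m) = 0 (v(R, m) = 1*(-4) + 4 = -4 + 4 = 0)
v(-46, G) + 29375 = 0 + 29375 = 29375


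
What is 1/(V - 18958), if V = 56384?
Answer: 1/37426 ≈ 2.6719e-5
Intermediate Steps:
1/(V - 18958) = 1/(56384 - 18958) = 1/37426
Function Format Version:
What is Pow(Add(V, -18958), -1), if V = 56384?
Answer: Rational(1, 37426) ≈ 2.6719e-5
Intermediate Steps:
Pow(Add(V, -18958), -1) = Pow(Add(56384, -18958), -1) = Pow(37426, -1) = Rational(1, 37426)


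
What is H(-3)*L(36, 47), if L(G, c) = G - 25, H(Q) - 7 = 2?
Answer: 99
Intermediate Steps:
H(Q) = 9 (H(Q) = 7 + 2 = 9)
L(G, c) = -25 + G
H(-3)*L(36, 47) = 9*(-25 + 36) = 9*11 = 99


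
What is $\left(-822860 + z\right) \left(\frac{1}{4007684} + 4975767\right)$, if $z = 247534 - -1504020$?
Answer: $\frac{9259683663966245263}{2003842} \approx 4.621 \cdot 10^{12}$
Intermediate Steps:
$z = 1751554$ ($z = 247534 + 1504020 = 1751554$)
$\left(-822860 + z\right) \left(\frac{1}{4007684} + 4975767\right) = \left(-822860 + 1751554\right) \left(\frac{1}{4007684} + 4975767\right) = 928694 \left(\frac{1}{4007684} + 4975767\right) = 928694 \cdot \frac{19941301793629}{4007684} = \frac{9259683663966245263}{2003842}$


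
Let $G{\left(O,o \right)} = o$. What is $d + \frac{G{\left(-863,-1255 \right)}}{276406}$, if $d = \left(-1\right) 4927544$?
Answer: $- \frac{1362002728119}{276406} \approx -4.9275 \cdot 10^{6}$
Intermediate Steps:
$d = -4927544$
$d + \frac{G{\left(-863,-1255 \right)}}{276406} = -4927544 - \frac{1255}{276406} = - \frac{1362002728119}{276406}$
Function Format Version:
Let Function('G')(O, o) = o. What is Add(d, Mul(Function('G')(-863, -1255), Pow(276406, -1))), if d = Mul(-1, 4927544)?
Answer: Rational(-1362002728119, 276406) ≈ -4.9275e+6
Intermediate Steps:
d = -4927544
Add(d, Mul(Function('G')(-863, -1255), Pow(276406, -1))) = Add(-4927544, Mul(-1255, Pow(276406, -1))) = Add(-4927544, Mul(-1255, Rational(1, 276406))) = Add(-4927544, Rational(-1255, 276406)) = Rational(-1362002728119, 276406)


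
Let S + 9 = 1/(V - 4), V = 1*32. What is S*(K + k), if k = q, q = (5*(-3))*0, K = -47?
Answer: 11797/28 ≈ 421.32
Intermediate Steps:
V = 32
S = -251/28 (S = -9 + 1/(32 - 4) = -9 + 1/28 = -251/28 ≈ -8.9643)
q = 0 (q = -15*0 = 0)
k = 0
S*(K + k) = -251*(-47 + 0)/28 = -251/28*(-47) = 11797/28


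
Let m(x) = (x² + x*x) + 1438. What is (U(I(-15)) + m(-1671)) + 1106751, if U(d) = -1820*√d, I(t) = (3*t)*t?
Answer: 6692671 - 27300*√3 ≈ 6.6454e+6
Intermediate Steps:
I(t) = 3*t²
m(x) = 1438 + 2*x² (m(x) = (x² + x²) + 1438 = 2*x² + 1438 = 1438 + 2*x²)
(U(I(-15)) + m(-1671)) + 1106751 = (-1820*15*√3 + (1438 + 2*(-1671)²)) + 1106751 = (-1820*15*√3 + (1438 + 2*2792241)) + 1106751 = (-27300*√3 + (1438 + 5584482)) + 1106751 = (-27300*√3 + 5585920) + 1106751 = (5585920 - 27300*√3) + 1106751 = 6692671 - 27300*√3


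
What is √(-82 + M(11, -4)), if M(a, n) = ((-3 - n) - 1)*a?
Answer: I*√82 ≈ 9.0554*I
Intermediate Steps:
M(a, n) = a*(-4 - n) (M(a, n) = (-4 - n)*a = a*(-4 - n))
√(-82 + M(11, -4)) = √(-82 - 1*11*(4 - 4)) = √(-82 - 1*11*0) = √(-82 + 0) = √(-82) = I*√82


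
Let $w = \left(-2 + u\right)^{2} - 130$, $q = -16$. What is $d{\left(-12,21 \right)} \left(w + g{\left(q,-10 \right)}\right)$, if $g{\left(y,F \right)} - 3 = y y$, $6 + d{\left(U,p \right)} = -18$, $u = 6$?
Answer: $-3480$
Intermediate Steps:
$d{\left(U,p \right)} = -24$ ($d{\left(U,p \right)} = -6 - 18 = -24$)
$g{\left(y,F \right)} = 3 + y^{2}$ ($g{\left(y,F \right)} = 3 + y y = 3 + y^{2}$)
$w = -114$ ($w = \left(-2 + 6\right)^{2} - 130 = 4^{2} - 130 = 16 - 130 = -114$)
$d{\left(-12,21 \right)} \left(w + g{\left(q,-10 \right)}\right) = - 24 \left(-114 + \left(3 + \left(-16\right)^{2}\right)\right) = - 24 \left(-114 + \left(3 + 256\right)\right) = - 24 \left(-114 + 259\right) = \left(-24\right) 145 = -3480$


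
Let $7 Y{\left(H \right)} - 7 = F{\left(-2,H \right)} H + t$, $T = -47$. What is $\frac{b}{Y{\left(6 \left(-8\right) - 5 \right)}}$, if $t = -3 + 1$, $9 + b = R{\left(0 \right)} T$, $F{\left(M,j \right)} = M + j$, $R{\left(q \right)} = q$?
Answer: $- \frac{63}{2920} \approx -0.021575$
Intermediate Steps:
$b = -9$ ($b = -9 + 0 \left(-47\right) = -9 + 0 = -9$)
$t = -2$
$Y{\left(H \right)} = \frac{5}{7} + \frac{H \left(-2 + H\right)}{7}$ ($Y{\left(H \right)} = 1 + \frac{\left(-2 + H\right) H - 2}{7} = 1 + \frac{H \left(-2 + H\right) - 2}{7} = 1 + \frac{-2 + H \left(-2 + H\right)}{7} = 1 + \left(- \frac{2}{7} + \frac{H \left(-2 + H\right)}{7}\right) = \frac{5}{7} + \frac{H \left(-2 + H\right)}{7}$)
$\frac{b}{Y{\left(6 \left(-8\right) - 5 \right)}} = - \frac{9}{\frac{5}{7} + \frac{\left(6 \left(-8\right) - 5\right) \left(-2 + \left(6 \left(-8\right) - 5\right)\right)}{7}} = - \frac{9}{\frac{5}{7} + \frac{\left(-48 - 5\right) \left(-2 - 53\right)}{7}} = - \frac{9}{\frac{5}{7} + \frac{1}{7} \left(-53\right) \left(-2 - 53\right)} = - \frac{9}{\frac{5}{7} + \frac{1}{7} \left(-53\right) \left(-55\right)} = - \frac{9}{\frac{5}{7} + \frac{2915}{7}} = - \frac{9}{\frac{2920}{7}} = \left(-9\right) \frac{7}{2920} = - \frac{63}{2920}$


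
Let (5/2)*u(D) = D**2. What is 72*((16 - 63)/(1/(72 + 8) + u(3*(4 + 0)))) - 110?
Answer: -777710/4609 ≈ -168.74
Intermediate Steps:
u(D) = 2*D**2/5
72*((16 - 63)/(1/(72 + 8) + u(3*(4 + 0)))) - 110 = 72*((16 - 63)/(1/(72 + 8) + 2*(3*(4 + 0))**2/5)) - 110 = 72*(-47/(1/80 + 2*(3*4)**2/5)) - 110 = 72*(-47/(1/80 + (2/5)*12**2)) - 110 = 72*(-47/(1/80 + (2/5)*144)) - 110 = 72*(-47/(1/80 + 288/5)) - 110 = 72*(-47/4609/80) - 110 = 72*(-47*80/4609) - 110 = 72*(-3760/4609) - 110 = -270720/4609 - 110 = -777710/4609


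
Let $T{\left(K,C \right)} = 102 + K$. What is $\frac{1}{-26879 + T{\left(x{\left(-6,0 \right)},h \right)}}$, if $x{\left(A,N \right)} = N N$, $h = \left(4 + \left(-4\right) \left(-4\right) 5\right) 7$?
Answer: $- \frac{1}{26777} \approx -3.7345 \cdot 10^{-5}$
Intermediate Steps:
$h = 588$ ($h = \left(4 + 16 \cdot 5\right) 7 = \left(4 + 80\right) 7 = 84 \cdot 7 = 588$)
$x{\left(A,N \right)} = N^{2}$
$\frac{1}{-26879 + T{\left(x{\left(-6,0 \right)},h \right)}} = \frac{1}{-26879 + \left(102 + 0^{2}\right)} = \frac{1}{-26879 + \left(102 + 0\right)} = \frac{1}{-26879 + 102} = \frac{1}{-26777} = - \frac{1}{26777}$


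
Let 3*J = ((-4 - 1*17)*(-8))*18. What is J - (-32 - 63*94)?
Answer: 6962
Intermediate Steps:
J = 1008 (J = (((-4 - 1*17)*(-8))*18)/3 = (((-4 - 17)*(-8))*18)/3 = (-21*(-8)*18)/3 = (168*18)/3 = (⅓)*3024 = 1008)
J - (-32 - 63*94) = 1008 - (-32 - 63*94) = 1008 - (-32 - 5922) = 1008 - 1*(-5954) = 1008 + 5954 = 6962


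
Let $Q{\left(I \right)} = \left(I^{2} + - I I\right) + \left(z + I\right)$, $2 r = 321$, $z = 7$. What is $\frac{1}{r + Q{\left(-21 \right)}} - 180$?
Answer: $- \frac{52738}{293} \approx -179.99$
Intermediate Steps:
$r = \frac{321}{2}$ ($r = \frac{1}{2} \cdot 321 = \frac{321}{2} \approx 160.5$)
$Q{\left(I \right)} = 7 + I$ ($Q{\left(I \right)} = \left(I^{2} + - I I\right) + \left(7 + I\right) = \left(I^{2} - I^{2}\right) + \left(7 + I\right) = 0 + \left(7 + I\right) = 7 + I$)
$\frac{1}{r + Q{\left(-21 \right)}} - 180 = \frac{1}{\frac{321}{2} + \left(7 - 21\right)} - 180 = \frac{1}{\frac{321}{2} - 14} - 180 = \frac{1}{\frac{293}{2}} - 180 = \frac{2}{293} - 180 = - \frac{52738}{293}$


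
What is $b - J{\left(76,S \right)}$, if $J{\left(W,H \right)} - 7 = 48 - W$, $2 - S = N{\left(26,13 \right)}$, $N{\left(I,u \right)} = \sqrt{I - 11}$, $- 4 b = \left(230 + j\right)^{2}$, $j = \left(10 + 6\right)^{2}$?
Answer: $-59028$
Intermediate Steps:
$j = 256$ ($j = 16^{2} = 256$)
$b = -59049$ ($b = - \frac{\left(230 + 256\right)^{2}}{4} = - \frac{486^{2}}{4} = \left(- \frac{1}{4}\right) 236196 = -59049$)
$N{\left(I,u \right)} = \sqrt{-11 + I}$
$S = 2 - \sqrt{15}$ ($S = 2 - \sqrt{-11 + 26} = 2 - \sqrt{15} \approx -1.873$)
$J{\left(W,H \right)} = 55 - W$ ($J{\left(W,H \right)} = 7 - \left(-48 + W\right) = 55 - W$)
$b - J{\left(76,S \right)} = -59049 - \left(55 - 76\right) = -59049 - -21 = -59049 + 21 = -59028$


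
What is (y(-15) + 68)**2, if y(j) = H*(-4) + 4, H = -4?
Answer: 7744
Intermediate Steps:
y(j) = 20 (y(j) = -4*(-4) + 4 = 16 + 4 = 20)
(y(-15) + 68)**2 = (20 + 68)**2 = 88**2 = 7744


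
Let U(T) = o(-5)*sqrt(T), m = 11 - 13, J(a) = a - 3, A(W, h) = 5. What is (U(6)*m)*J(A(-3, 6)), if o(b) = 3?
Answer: -12*sqrt(6) ≈ -29.394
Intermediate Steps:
J(a) = -3 + a
m = -2
U(T) = 3*sqrt(T)
(U(6)*m)*J(A(-3, 6)) = ((3*sqrt(6))*(-2))*(-3 + 5) = -6*sqrt(6)*2 = -12*sqrt(6)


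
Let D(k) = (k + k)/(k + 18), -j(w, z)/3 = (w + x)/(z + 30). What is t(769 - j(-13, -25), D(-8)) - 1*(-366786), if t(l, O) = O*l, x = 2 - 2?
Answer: 9139202/25 ≈ 3.6557e+5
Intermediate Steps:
x = 0
j(w, z) = -3*w/(30 + z) (j(w, z) = -3*(w + 0)/(z + 30) = -3*w/(30 + z))
D(k) = 2*k/(18 + k) (D(k) = (2*k)/(18 + k) = 2*k/(18 + k))
t(769 - j(-13, -25), D(-8)) - 1*(-366786) = (2*(-8)/(18 - 8))*(769 - (-3)*(-13)/(30 - 25)) - 1*(-366786) = (2*(-8)/10)*(769 - (-3)*(-13)/5) + 366786 = (2*(-8)*(⅒))*(769 - (-3)*(-13)/5) + 366786 = -8*(769 - 1*39/5)/5 + 366786 = -8*(769 - 39/5)/5 + 366786 = -8/5*3806/5 + 366786 = -30448/25 + 366786 = 9139202/25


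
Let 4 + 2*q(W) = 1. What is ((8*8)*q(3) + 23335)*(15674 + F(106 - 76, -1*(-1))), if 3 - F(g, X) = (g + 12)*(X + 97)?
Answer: 268666079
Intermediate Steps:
q(W) = -3/2 (q(W) = -2 + (1/2)*1 = -2 + 1/2 = -3/2)
F(g, X) = 3 - (12 + g)*(97 + X) (F(g, X) = 3 - (g + 12)*(X + 97) = 3 - (12 + g)*(97 + X))
((8*8)*q(3) + 23335)*(15674 + F(106 - 76, -1*(-1))) = ((8*8)*(-3/2) + 23335)*(15674 + (-1161 - 97*(106 - 76) - (-12)*(-1) - (-1*(-1))*(106 - 76))) = (64*(-3/2) + 23335)*(15674 + (-1161 - 97*30 - 12*1 - 1*1*30)) = (-96 + 23335)*(15674 + (-1161 - 2910 - 12 - 30)) = 23239*(15674 - 4113) = 23239*11561 = 268666079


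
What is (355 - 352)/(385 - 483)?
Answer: -3/98 ≈ -0.030612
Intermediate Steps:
(355 - 352)/(385 - 483) = 3/(-98) = 3*(-1/98) = -3/98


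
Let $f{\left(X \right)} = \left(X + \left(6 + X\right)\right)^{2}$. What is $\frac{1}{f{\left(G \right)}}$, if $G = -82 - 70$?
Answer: $\frac{1}{88804} \approx 1.1261 \cdot 10^{-5}$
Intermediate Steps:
$G = -152$
$f{\left(X \right)} = \left(6 + 2 X\right)^{2}$
$\frac{1}{f{\left(G \right)}} = \frac{1}{4 \left(3 - 152\right)^{2}} = \frac{1}{4 \left(-149\right)^{2}} = \frac{1}{4 \cdot 22201} = \frac{1}{88804}$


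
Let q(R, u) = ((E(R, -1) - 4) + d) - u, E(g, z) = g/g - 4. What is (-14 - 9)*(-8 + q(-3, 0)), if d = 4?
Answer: 253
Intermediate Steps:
E(g, z) = -3 (E(g, z) = 1 - 4 = -3)
q(R, u) = -3 - u (q(R, u) = ((-3 - 4) + 4) - u = (-7 + 4) - u = -3 - u)
(-14 - 9)*(-8 + q(-3, 0)) = (-14 - 9)*(-8 + (-3 - 1*0)) = -23*(-8 + (-3 + 0)) = -23*(-8 - 3) = -23*(-11) = 253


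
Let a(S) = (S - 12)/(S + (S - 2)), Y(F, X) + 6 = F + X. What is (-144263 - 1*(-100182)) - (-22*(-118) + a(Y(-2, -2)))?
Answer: -46678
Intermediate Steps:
Y(F, X) = -6 + F + X (Y(F, X) = -6 + (F + X) = -6 + F + X)
a(S) = (-12 + S)/(-2 + 2*S) (a(S) = (-12 + S)/(S + (-2 + S)) = (-12 + S)/(-2 + 2*S))
(-144263 - 1*(-100182)) - (-22*(-118) + a(Y(-2, -2))) = (-144263 - 1*(-100182)) - (-22*(-118) + (-12 + (-6 - 2 - 2))/(2*(-1 + (-6 - 2 - 2)))) = (-144263 + 100182) - (2596 + (-12 - 10)/(2*(-1 - 10))) = -44081 - (2596 + (½)*(-22)/(-11)) = -44081 - (2596 + (½)*(-1/11)*(-22)) = -44081 - (2596 + 1) = -44081 - 1*2597 = -44081 - 2597 = -46678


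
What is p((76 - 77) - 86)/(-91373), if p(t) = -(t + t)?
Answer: -174/91373 ≈ -0.0019043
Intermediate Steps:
p(t) = -2*t
p((76 - 77) - 86)/(-91373) = -2*((76 - 77) - 86)/(-91373) = -2*(-1 - 86)*(-1/91373) = -2*(-87)*(-1/91373) = 174*(-1/91373) = -174/91373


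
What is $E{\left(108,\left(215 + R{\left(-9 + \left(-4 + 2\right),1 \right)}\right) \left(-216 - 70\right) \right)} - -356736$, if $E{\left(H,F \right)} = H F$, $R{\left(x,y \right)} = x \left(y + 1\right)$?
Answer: $-5604648$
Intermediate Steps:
$R{\left(x,y \right)} = x \left(1 + y\right)$
$E{\left(H,F \right)} = F H$
$E{\left(108,\left(215 + R{\left(-9 + \left(-4 + 2\right),1 \right)}\right) \left(-216 - 70\right) \right)} - -356736 = \left(215 + \left(-9 + \left(-4 + 2\right)\right) \left(1 + 1\right)\right) \left(-216 - 70\right) 108 - -356736 = \left(215 + \left(-9 - 2\right) 2\right) \left(-286\right) 108 + 356736 = \left(215 - 22\right) \left(-286\right) 108 + 356736 = 193 \left(-286\right) 108 + 356736 = \left(-55198\right) 108 + 356736 = -5961384 + 356736 = -5604648$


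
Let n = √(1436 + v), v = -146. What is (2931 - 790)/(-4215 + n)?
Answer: -601621/1184329 - 2141*√1290/17764935 ≈ -0.51231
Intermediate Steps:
n = √1290 (n = √(1436 - 146) = √1290 ≈ 35.917)
(2931 - 790)/(-4215 + n) = (2931 - 790)/(-4215 + √1290) = 2141/(-4215 + √1290)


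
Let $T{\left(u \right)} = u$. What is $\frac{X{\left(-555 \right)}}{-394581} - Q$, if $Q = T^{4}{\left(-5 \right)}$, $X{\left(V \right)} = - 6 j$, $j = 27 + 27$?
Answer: $- \frac{82204267}{131527} \approx -625.0$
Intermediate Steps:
$j = 54$
$X{\left(V \right)} = -324$ ($X{\left(V \right)} = \left(-6\right) 54 = -324$)
$Q = 625$ ($Q = \left(-5\right)^{4} = 625$)
$\frac{X{\left(-555 \right)}}{-394581} - Q = - \frac{324}{-394581} - 625 = \left(-324\right) \left(- \frac{1}{394581}\right) - 625 = \frac{108}{131527} - 625 = - \frac{82204267}{131527}$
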